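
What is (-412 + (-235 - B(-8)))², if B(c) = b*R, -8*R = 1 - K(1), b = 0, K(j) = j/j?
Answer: 418609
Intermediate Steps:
K(j) = 1
R = 0 (R = -(1 - 1*1)/8 = -(1 - 1)/8 = -⅛*0 = 0)
B(c) = 0 (B(c) = 0*0 = 0)
(-412 + (-235 - B(-8)))² = (-412 + (-235 - 1*0))² = (-412 + (-235 + 0))² = (-412 - 235)² = (-647)² = 418609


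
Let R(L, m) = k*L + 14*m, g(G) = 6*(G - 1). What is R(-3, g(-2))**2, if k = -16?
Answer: 41616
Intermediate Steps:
g(G) = -6 + 6*G (g(G) = 6*(-1 + G) = -6 + 6*G)
R(L, m) = -16*L + 14*m
R(-3, g(-2))**2 = (-16*(-3) + 14*(-6 + 6*(-2)))**2 = (48 + 14*(-6 - 12))**2 = (48 + 14*(-18))**2 = (48 - 252)**2 = (-204)**2 = 41616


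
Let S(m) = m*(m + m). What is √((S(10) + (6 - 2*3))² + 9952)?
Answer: 4*√3122 ≈ 223.50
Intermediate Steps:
S(m) = 2*m² (S(m) = m*(2*m) = 2*m²)
√((S(10) + (6 - 2*3))² + 9952) = √((2*10² + (6 - 2*3))² + 9952) = √((2*100 + (6 - 6))² + 9952) = √((200 + 0)² + 9952) = √(200² + 9952) = √(40000 + 9952) = √49952 = 4*√3122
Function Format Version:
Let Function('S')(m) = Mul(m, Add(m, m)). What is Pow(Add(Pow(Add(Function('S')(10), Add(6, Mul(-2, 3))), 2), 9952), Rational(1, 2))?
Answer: Mul(4, Pow(3122, Rational(1, 2))) ≈ 223.50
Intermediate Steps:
Function('S')(m) = Mul(2, Pow(m, 2)) (Function('S')(m) = Mul(m, Mul(2, m)) = Mul(2, Pow(m, 2)))
Pow(Add(Pow(Add(Function('S')(10), Add(6, Mul(-2, 3))), 2), 9952), Rational(1, 2)) = Pow(Add(Pow(Add(Mul(2, Pow(10, 2)), Add(6, Mul(-2, 3))), 2), 9952), Rational(1, 2)) = Pow(Add(Pow(Add(Mul(2, 100), Add(6, -6)), 2), 9952), Rational(1, 2)) = Pow(Add(Pow(Add(200, 0), 2), 9952), Rational(1, 2)) = Pow(Add(Pow(200, 2), 9952), Rational(1, 2)) = Pow(Add(40000, 9952), Rational(1, 2)) = Pow(49952, Rational(1, 2)) = Mul(4, Pow(3122, Rational(1, 2)))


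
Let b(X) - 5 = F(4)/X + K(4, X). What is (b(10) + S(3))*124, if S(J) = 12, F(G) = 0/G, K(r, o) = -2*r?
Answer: 1116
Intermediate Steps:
F(G) = 0
b(X) = -3 (b(X) = 5 + (0/X - 2*4) = 5 + (0 - 8) = 5 - 8 = -3)
(b(10) + S(3))*124 = (-3 + 12)*124 = 9*124 = 1116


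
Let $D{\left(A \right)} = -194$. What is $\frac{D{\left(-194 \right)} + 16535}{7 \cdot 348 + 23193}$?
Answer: $\frac{5447}{8543} \approx 0.6376$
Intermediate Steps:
$\frac{D{\left(-194 \right)} + 16535}{7 \cdot 348 + 23193} = \frac{-194 + 16535}{7 \cdot 348 + 23193} = \frac{16341}{2436 + 23193} = \frac{16341}{25629} = 16341 \cdot \frac{1}{25629} = \frac{5447}{8543}$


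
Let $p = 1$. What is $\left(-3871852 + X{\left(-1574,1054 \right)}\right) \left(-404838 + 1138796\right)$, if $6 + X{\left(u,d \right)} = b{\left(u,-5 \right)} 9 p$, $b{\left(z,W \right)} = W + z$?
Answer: $-2852211431102$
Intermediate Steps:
$X{\left(u,d \right)} = -51 + 9 u$ ($X{\left(u,d \right)} = -6 + \left(-5 + u\right) 9 \cdot 1 = -6 + \left(-45 + 9 u\right) 1 = -6 + \left(-45 + 9 u\right) = -51 + 9 u$)
$\left(-3871852 + X{\left(-1574,1054 \right)}\right) \left(-404838 + 1138796\right) = \left(-3871852 + \left(-51 + 9 \left(-1574\right)\right)\right) \left(-404838 + 1138796\right) = \left(-3871852 - 14217\right) 733958 = \left(-3886069\right) 733958 = -2852211431102$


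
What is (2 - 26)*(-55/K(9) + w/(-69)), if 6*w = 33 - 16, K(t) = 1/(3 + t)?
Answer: 1093028/69 ≈ 15841.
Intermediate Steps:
w = 17/6 (w = (33 - 16)/6 = (⅙)*17 = 17/6 ≈ 2.8333)
(2 - 26)*(-55/K(9) + w/(-69)) = (2 - 26)*(-55/(1/(3 + 9)) + (17/6)/(-69)) = -24*(-55/(1/12) + (17/6)*(-1/69)) = -24*(-55/1/12 - 17/414) = -24*(-55*12 - 17/414) = -24*(-660 - 17/414) = -24*(-273257/414) = 1093028/69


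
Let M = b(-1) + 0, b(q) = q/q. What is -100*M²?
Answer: -100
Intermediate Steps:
b(q) = 1
M = 1 (M = 1 + 0 = 1)
-100*M² = -100*1² = -100*1 = -100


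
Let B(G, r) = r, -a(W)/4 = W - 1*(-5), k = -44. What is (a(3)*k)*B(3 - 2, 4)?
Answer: 5632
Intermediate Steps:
a(W) = -20 - 4*W (a(W) = -4*(W - 1*(-5)) = -4*(W + 5) = -4*(5 + W) = -20 - 4*W)
(a(3)*k)*B(3 - 2, 4) = ((-20 - 4*3)*(-44))*4 = ((-20 - 12)*(-44))*4 = -32*(-44)*4 = 1408*4 = 5632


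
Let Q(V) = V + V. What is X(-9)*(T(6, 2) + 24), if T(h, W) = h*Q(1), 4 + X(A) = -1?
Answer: -180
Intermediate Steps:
Q(V) = 2*V
X(A) = -5 (X(A) = -4 - 1 = -5)
T(h, W) = 2*h (T(h, W) = h*(2*1) = h*2 = 2*h)
X(-9)*(T(6, 2) + 24) = -5*(2*6 + 24) = -5*(12 + 24) = -5*36 = -180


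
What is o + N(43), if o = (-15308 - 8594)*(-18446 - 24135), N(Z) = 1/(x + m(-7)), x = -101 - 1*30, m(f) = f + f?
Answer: 147576803989/145 ≈ 1.0178e+9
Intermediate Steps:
m(f) = 2*f
x = -131 (x = -101 - 30 = -131)
N(Z) = -1/145 (N(Z) = 1/(-131 + 2*(-7)) = 1/(-131 - 14) = 1/(-145) = -1/145)
o = 1017771062 (o = -23902*(-42581) = 1017771062)
o + N(43) = 1017771062 - 1/145 = 147576803989/145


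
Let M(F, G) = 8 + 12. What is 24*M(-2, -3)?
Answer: 480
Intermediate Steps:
M(F, G) = 20
24*M(-2, -3) = 24*20 = 480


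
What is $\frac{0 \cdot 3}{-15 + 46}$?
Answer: $0$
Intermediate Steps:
$\frac{0 \cdot 3}{-15 + 46} = \frac{0}{31} = 0 \cdot \frac{1}{31} = 0$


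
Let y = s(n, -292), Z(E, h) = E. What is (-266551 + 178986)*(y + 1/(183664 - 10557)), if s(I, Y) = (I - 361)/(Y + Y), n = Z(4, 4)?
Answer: -5411497998395/101094488 ≈ -53529.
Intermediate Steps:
n = 4
s(I, Y) = (-361 + I)/(2*Y) (s(I, Y) = (-361 + I)/((2*Y)) = (-361 + I)*(1/(2*Y)) = (-361 + I)/(2*Y))
y = 357/584 (y = (½)*(-361 + 4)/(-292) = (½)*(-1/292)*(-357) = 357/584 ≈ 0.61130)
(-266551 + 178986)*(y + 1/(183664 - 10557)) = (-266551 + 178986)*(357/584 + 1/(183664 - 10557)) = -87565*(357/584 + 1/173107) = -87565*61799783/101094488 = -5411497998395/101094488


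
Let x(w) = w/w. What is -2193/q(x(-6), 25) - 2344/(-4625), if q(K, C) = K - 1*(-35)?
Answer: -3352747/55500 ≈ -60.410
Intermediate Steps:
x(w) = 1
q(K, C) = 35 + K (q(K, C) = K + 35 = 35 + K)
-2193/q(x(-6), 25) - 2344/(-4625) = -2193/(35 + 1) - 2344/(-4625) = -2193/36 - 2344*(-1/4625) = -2193*1/36 + 2344/4625 = -731/12 + 2344/4625 = -3352747/55500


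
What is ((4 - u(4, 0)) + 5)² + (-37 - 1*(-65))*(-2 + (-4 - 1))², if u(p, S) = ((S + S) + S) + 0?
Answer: 1453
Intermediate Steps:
u(p, S) = 3*S (u(p, S) = (2*S + S) + 0 = 3*S + 0 = 3*S)
((4 - u(4, 0)) + 5)² + (-37 - 1*(-65))*(-2 + (-4 - 1))² = ((4 - 3*0) + 5)² + (-37 - 1*(-65))*(-2 + (-4 - 1))² = ((4 - 1*0) + 5)² + (-37 + 65)*(-2 - 5)² = ((4 + 0) + 5)² + 28*(-7)² = (4 + 5)² + 28*49 = 9² + 1372 = 81 + 1372 = 1453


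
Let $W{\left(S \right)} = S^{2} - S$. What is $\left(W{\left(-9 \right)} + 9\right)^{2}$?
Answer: $9801$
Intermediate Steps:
$\left(W{\left(-9 \right)} + 9\right)^{2} = \left(- 9 \left(-1 - 9\right) + 9\right)^{2} = \left(\left(-9\right) \left(-10\right) + 9\right)^{2} = \left(90 + 9\right)^{2} = 99^{2} = 9801$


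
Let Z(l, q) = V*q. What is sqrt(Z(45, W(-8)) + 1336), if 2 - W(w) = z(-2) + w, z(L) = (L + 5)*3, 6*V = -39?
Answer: sqrt(5318)/2 ≈ 36.462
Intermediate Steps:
V = -13/2 (V = (1/6)*(-39) = -13/2 ≈ -6.5000)
z(L) = 15 + 3*L (z(L) = (5 + L)*3 = 15 + 3*L)
W(w) = -7 - w (W(w) = 2 - ((15 + 3*(-2)) + w) = 2 - ((15 - 6) + w) = 2 - (9 + w) = 2 + (-9 - w) = -7 - w)
Z(l, q) = -13*q/2
sqrt(Z(45, W(-8)) + 1336) = sqrt(-13*(-7 - 1*(-8))/2 + 1336) = sqrt(-13*(-7 + 8)/2 + 1336) = sqrt(-13/2*1 + 1336) = sqrt(-13/2 + 1336) = sqrt(2659/2) = sqrt(5318)/2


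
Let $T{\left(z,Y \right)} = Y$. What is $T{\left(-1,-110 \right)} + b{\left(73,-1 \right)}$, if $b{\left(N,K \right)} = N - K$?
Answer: $-36$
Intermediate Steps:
$T{\left(-1,-110 \right)} + b{\left(73,-1 \right)} = -110 + \left(73 - -1\right) = -110 + \left(73 + 1\right) = -110 + 74 = -36$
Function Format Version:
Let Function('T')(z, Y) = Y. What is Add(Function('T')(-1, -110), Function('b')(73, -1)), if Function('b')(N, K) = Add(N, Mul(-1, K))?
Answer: -36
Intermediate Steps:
Add(Function('T')(-1, -110), Function('b')(73, -1)) = Add(-110, Add(73, Mul(-1, -1))) = Add(-110, Add(73, 1)) = Add(-110, 74) = -36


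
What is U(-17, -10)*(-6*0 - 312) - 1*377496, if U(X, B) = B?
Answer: -374376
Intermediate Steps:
U(-17, -10)*(-6*0 - 312) - 1*377496 = -10*(-6*0 - 312) - 1*377496 = -10*(0 - 312) - 377496 = -10*(-312) - 377496 = 3120 - 377496 = -374376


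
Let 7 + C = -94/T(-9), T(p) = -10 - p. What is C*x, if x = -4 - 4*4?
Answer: -1740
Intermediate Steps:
x = -20 (x = -4 - 16 = -20)
C = 87 (C = -7 - 94/(-10 - 1*(-9)) = -7 - 94/(-10 + 9) = -7 - 94/(-1) = -7 - 94*(-1) = -7 + 94 = 87)
C*x = 87*(-20) = -1740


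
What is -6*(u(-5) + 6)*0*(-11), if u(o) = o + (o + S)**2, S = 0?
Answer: 0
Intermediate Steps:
u(o) = o + o**2 (u(o) = o + (o + 0)**2 = o + o**2)
-6*(u(-5) + 6)*0*(-11) = -6*(-5*(1 - 5) + 6)*0*(-11) = -6*(-5*(-4) + 6)*0*(-11) = -6*(20 + 6)*0*(-11) = -156*0*(-11) = -6*0*(-11) = 0*(-11) = 0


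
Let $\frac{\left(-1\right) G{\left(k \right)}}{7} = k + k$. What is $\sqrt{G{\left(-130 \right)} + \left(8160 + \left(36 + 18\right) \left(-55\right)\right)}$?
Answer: $\sqrt{7010} \approx 83.726$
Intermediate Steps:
$G{\left(k \right)} = - 14 k$ ($G{\left(k \right)} = - 7 \left(k + k\right) = - 7 \cdot 2 k = - 14 k$)
$\sqrt{G{\left(-130 \right)} + \left(8160 + \left(36 + 18\right) \left(-55\right)\right)} = \sqrt{\left(-14\right) \left(-130\right) + \left(8160 + \left(36 + 18\right) \left(-55\right)\right)} = \sqrt{1820 + \left(8160 + 54 \left(-55\right)\right)} = \sqrt{1820 + \left(8160 - 2970\right)} = \sqrt{1820 + 5190} = \sqrt{7010}$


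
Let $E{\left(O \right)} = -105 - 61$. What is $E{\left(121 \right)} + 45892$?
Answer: $45726$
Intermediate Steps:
$E{\left(O \right)} = -166$ ($E{\left(O \right)} = -105 - 61 = -166$)
$E{\left(121 \right)} + 45892 = -166 + 45892 = 45726$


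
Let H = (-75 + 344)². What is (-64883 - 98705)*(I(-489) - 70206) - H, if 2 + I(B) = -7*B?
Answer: 10925152219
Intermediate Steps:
I(B) = -2 - 7*B
H = 72361 (H = 269² = 72361)
(-64883 - 98705)*(I(-489) - 70206) - H = (-64883 - 98705)*((-2 - 7*(-489)) - 70206) - 1*72361 = -163588*((-2 + 3423) - 70206) - 72361 = -163588*(3421 - 70206) - 72361 = -163588*(-66785) - 72361 = 10925224580 - 72361 = 10925152219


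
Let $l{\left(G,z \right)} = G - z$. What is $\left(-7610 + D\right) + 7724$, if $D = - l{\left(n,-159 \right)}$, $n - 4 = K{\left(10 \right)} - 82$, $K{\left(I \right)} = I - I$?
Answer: $33$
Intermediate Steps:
$K{\left(I \right)} = 0$
$n = -78$ ($n = 4 + \left(0 - 82\right) = 4 - 82 = -78$)
$D = -81$ ($D = - (-78 - -159) = - (-78 + 159) = \left(-1\right) 81 = -81$)
$\left(-7610 + D\right) + 7724 = \left(-7610 - 81\right) + 7724 = -7691 + 7724 = 33$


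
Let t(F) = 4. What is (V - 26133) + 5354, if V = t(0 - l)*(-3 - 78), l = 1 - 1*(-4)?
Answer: -21103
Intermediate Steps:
l = 5 (l = 1 + 4 = 5)
V = -324 (V = 4*(-3 - 78) = 4*(-81) = -324)
(V - 26133) + 5354 = (-324 - 26133) + 5354 = -26457 + 5354 = -21103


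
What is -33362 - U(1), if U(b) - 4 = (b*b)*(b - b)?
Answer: -33366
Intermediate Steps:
U(b) = 4 (U(b) = 4 + (b*b)*(b - b) = 4 + b**2*0 = 4 + 0 = 4)
-33362 - U(1) = -33362 - 1*4 = -33362 - 4 = -33366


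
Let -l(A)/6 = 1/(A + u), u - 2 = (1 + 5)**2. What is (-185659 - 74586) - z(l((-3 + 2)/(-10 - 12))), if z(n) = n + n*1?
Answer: -72608267/279 ≈ -2.6024e+5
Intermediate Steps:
u = 38 (u = 2 + (1 + 5)**2 = 2 + 6**2 = 2 + 36 = 38)
l(A) = -6/(38 + A) (l(A) = -6/(A + 38) = -6/(38 + A))
z(n) = 2*n (z(n) = n + n = 2*n)
(-185659 - 74586) - z(l((-3 + 2)/(-10 - 12))) = (-185659 - 74586) - 2*(-6/(38 + (-3 + 2)/(-10 - 12))) = -260245 - 2*(-6/(38 - 1/(-22))) = -260245 - 2*(-6/(38 - 1*(-1/22))) = -260245 - 2*(-6/(38 + 1/22)) = -260245 - 2*(-6/837/22) = -260245 - 2*(-6*22/837) = -260245 - 2*(-44)/279 = -260245 - 1*(-88/279) = -260245 + 88/279 = -72608267/279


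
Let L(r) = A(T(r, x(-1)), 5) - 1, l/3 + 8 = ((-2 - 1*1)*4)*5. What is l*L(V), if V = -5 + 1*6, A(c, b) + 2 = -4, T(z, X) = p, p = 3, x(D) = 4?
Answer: 1428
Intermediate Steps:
l = -204 (l = -24 + 3*(((-2 - 1*1)*4)*5) = -24 + 3*(((-2 - 1)*4)*5) = -24 + 3*(-3*4*5) = -24 + 3*(-12*5) = -24 + 3*(-60) = -24 - 180 = -204)
T(z, X) = 3
A(c, b) = -6 (A(c, b) = -2 - 4 = -6)
V = 1 (V = -5 + 6 = 1)
L(r) = -7 (L(r) = -6 - 1 = -7)
l*L(V) = -204*(-7) = 1428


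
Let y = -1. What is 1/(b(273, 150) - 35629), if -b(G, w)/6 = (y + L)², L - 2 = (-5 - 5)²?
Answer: -1/96835 ≈ -1.0327e-5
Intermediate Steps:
L = 102 (L = 2 + (-5 - 5)² = 2 + (-10)² = 2 + 100 = 102)
b(G, w) = -61206 (b(G, w) = -6*(-1 + 102)² = -6*101² = -6*10201 = -61206)
1/(b(273, 150) - 35629) = 1/(-61206 - 35629) = 1/(-96835) = -1/96835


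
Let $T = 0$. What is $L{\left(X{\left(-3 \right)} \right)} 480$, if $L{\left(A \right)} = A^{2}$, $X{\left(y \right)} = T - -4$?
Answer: $7680$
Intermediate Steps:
$X{\left(y \right)} = 4$ ($X{\left(y \right)} = 0 - -4 = 0 + 4 = 4$)
$L{\left(X{\left(-3 \right)} \right)} 480 = 4^{2} \cdot 480 = 16 \cdot 480 = 7680$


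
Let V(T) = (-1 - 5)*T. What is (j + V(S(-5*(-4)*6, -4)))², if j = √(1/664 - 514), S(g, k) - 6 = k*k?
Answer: (43824 - I*√56654970)²/110224 ≈ 16910.0 - 5985.3*I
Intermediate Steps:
S(g, k) = 6 + k² (S(g, k) = 6 + k*k = 6 + k²)
V(T) = -6*T
j = I*√56654970/332 (j = √(1/664 - 514) = √(-341295/664) = I*√56654970/332 ≈ 22.672*I)
(j + V(S(-5*(-4)*6, -4)))² = (I*√56654970/332 - 6*(6 + (-4)²))² = (I*√56654970/332 - 6*(6 + 16))² = (I*√56654970/332 - 6*22)² = (I*√56654970/332 - 132)² = (-132 + I*√56654970/332)²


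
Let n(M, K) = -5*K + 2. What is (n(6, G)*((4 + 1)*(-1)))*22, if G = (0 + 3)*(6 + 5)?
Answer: 17930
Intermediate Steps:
G = 33 (G = 3*11 = 33)
n(M, K) = 2 - 5*K
(n(6, G)*((4 + 1)*(-1)))*22 = ((2 - 5*33)*((4 + 1)*(-1)))*22 = ((2 - 165)*(5*(-1)))*22 = -163*(-5)*22 = 815*22 = 17930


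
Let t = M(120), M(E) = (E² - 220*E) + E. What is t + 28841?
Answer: 16961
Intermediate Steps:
M(E) = E² - 219*E
t = -11880 (t = 120*(-219 + 120) = 120*(-99) = -11880)
t + 28841 = -11880 + 28841 = 16961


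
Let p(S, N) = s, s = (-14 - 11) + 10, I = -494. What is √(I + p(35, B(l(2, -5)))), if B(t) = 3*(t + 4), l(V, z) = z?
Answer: I*√509 ≈ 22.561*I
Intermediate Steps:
s = -15 (s = -25 + 10 = -15)
B(t) = 12 + 3*t (B(t) = 3*(4 + t) = 12 + 3*t)
p(S, N) = -15
√(I + p(35, B(l(2, -5)))) = √(-494 - 15) = √(-509) = I*√509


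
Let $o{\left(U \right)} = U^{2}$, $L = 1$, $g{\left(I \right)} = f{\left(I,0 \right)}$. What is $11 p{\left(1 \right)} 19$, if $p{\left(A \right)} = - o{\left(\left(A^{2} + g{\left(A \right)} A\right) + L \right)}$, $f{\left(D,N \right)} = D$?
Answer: $-1881$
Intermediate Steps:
$g{\left(I \right)} = I$
$p{\left(A \right)} = - \left(1 + 2 A^{2}\right)^{2}$ ($p{\left(A \right)} = - \left(\left(A^{2} + A A\right) + 1\right)^{2} = - \left(\left(A^{2} + A^{2}\right) + 1\right)^{2} = - \left(2 A^{2} + 1\right)^{2} = - \left(1 + 2 A^{2}\right)^{2}$)
$11 p{\left(1 \right)} 19 = 11 \left(- \left(1 + 2 \cdot 1^{2}\right)^{2}\right) 19 = 11 \left(- \left(1 + 2 \cdot 1\right)^{2}\right) 19 = 11 \left(- \left(1 + 2\right)^{2}\right) 19 = 11 \left(- 3^{2}\right) 19 = 11 \left(\left(-1\right) 9\right) 19 = 11 \left(-9\right) 19 = \left(-99\right) 19 = -1881$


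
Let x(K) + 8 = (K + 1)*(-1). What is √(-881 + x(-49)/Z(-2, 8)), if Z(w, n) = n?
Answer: 2*I*√219 ≈ 29.597*I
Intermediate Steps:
x(K) = -9 - K (x(K) = -8 + (K + 1)*(-1) = -8 + (1 + K)*(-1) = -8 + (-1 - K) = -9 - K)
√(-881 + x(-49)/Z(-2, 8)) = √(-881 + (-9 - 1*(-49))/8) = √(-881 + (-9 + 49)*(⅛)) = √(-881 + 40*(⅛)) = √(-881 + 5) = √(-876) = 2*I*√219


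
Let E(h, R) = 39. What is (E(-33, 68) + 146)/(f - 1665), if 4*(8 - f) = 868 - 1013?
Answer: -740/6483 ≈ -0.11414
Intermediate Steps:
f = 177/4 (f = 8 - (868 - 1013)/4 = 8 - ¼*(-145) = 8 + 145/4 = 177/4 ≈ 44.250)
(E(-33, 68) + 146)/(f - 1665) = (39 + 146)/(177/4 - 1665) = 185/(-6483/4) = 185*(-4/6483) = -740/6483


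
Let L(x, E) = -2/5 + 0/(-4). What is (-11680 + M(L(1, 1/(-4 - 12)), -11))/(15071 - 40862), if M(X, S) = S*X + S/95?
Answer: 369731/816715 ≈ 0.45270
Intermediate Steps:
L(x, E) = -⅖ (L(x, E) = -2*⅕ + 0*(-¼) = -⅖ + 0 = -⅖)
M(X, S) = S/95 + S*X (M(X, S) = S*X + S/95 = S/95 + S*X)
(-11680 + M(L(1, 1/(-4 - 12)), -11))/(15071 - 40862) = (-11680 - 11*(1/95 - ⅖))/(15071 - 40862) = (-11680 - 11*(-37/95))/(-25791) = (-11680 + 407/95)*(-1/25791) = -1109193/95*(-1/25791) = 369731/816715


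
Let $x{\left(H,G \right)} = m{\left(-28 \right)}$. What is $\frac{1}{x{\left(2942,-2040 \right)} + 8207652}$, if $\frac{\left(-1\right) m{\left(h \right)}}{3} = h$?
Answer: $\frac{1}{8207736} \approx 1.2184 \cdot 10^{-7}$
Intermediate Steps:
$m{\left(h \right)} = - 3 h$
$x{\left(H,G \right)} = 84$ ($x{\left(H,G \right)} = \left(-3\right) \left(-28\right) = 84$)
$\frac{1}{x{\left(2942,-2040 \right)} + 8207652} = \frac{1}{84 + 8207652} = \frac{1}{8207736}$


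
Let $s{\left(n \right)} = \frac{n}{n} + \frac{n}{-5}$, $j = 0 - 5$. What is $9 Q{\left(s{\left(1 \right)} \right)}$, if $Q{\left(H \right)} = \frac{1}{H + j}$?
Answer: $- \frac{15}{7} \approx -2.1429$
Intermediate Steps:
$j = -5$
$s{\left(n \right)} = 1 - \frac{n}{5}$ ($s{\left(n \right)} = 1 + n \left(- \frac{1}{5}\right) = 1 - \frac{n}{5}$)
$Q{\left(H \right)} = \frac{1}{-5 + H}$ ($Q{\left(H \right)} = \frac{1}{H - 5} = \frac{1}{-5 + H}$)
$9 Q{\left(s{\left(1 \right)} \right)} = \frac{9}{-5 + \left(1 - \frac{1}{5}\right)} = \frac{9}{-5 + \frac{4}{5}} = \frac{9}{- \frac{21}{5}} = 9 \left(- \frac{5}{21}\right) = - \frac{15}{7}$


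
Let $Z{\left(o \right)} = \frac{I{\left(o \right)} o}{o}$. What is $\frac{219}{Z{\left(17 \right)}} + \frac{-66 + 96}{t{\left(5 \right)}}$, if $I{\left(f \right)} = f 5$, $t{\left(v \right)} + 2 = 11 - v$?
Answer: $\frac{1713}{170} \approx 10.076$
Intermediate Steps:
$t{\left(v \right)} = 9 - v$ ($t{\left(v \right)} = -2 - \left(-11 + v\right) = 9 - v$)
$I{\left(f \right)} = 5 f$
$Z{\left(o \right)} = 5 o$ ($Z{\left(o \right)} = \frac{5 o o}{o} = \frac{5 o^{2}}{o} = 5 o$)
$\frac{219}{Z{\left(17 \right)}} + \frac{-66 + 96}{t{\left(5 \right)}} = \frac{219}{5 \cdot 17} + \frac{-66 + 96}{9 - 5} = \frac{219}{85} + \frac{30}{9 - 5} = 219 \cdot \frac{1}{85} + \frac{30}{4} = \frac{219}{85} + 30 \cdot \frac{1}{4} = \frac{219}{85} + \frac{15}{2} = \frac{1713}{170}$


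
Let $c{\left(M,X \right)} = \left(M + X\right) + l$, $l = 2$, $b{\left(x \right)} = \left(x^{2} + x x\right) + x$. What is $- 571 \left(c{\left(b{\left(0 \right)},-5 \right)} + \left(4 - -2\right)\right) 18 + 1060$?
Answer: $-29774$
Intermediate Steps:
$b{\left(x \right)} = x + 2 x^{2}$ ($b{\left(x \right)} = \left(x^{2} + x^{2}\right) + x = 2 x^{2} + x = x + 2 x^{2}$)
$c{\left(M,X \right)} = 2 + M + X$ ($c{\left(M,X \right)} = \left(M + X\right) + 2 = 2 + M + X$)
$- 571 \left(c{\left(b{\left(0 \right)},-5 \right)} + \left(4 - -2\right)\right) 18 + 1060 = - 571 \left(\left(2 + 0 \left(1 + 2 \cdot 0\right) - 5\right) + \left(4 - -2\right)\right) 18 + 1060 = - 571 \left(\left(2 + 0 \left(1 + 0\right) - 5\right) + \left(4 + 2\right)\right) 18 + 1060 = - 571 \left(\left(2 + 0 \cdot 1 - 5\right) + 6\right) 18 + 1060 = - 571 \left(\left(2 + 0 - 5\right) + 6\right) 18 + 1060 = - 571 \left(-3 + 6\right) 18 + 1060 = - 571 \cdot 3 \cdot 18 + 1060 = \left(-571\right) 54 + 1060 = -30834 + 1060 = -29774$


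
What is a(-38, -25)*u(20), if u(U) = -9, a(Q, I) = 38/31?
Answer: -342/31 ≈ -11.032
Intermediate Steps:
a(Q, I) = 38/31 (a(Q, I) = 38*(1/31) = 38/31)
a(-38, -25)*u(20) = (38/31)*(-9) = -342/31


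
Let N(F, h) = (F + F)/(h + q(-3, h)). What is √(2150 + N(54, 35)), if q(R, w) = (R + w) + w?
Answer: 2*√155414/17 ≈ 46.380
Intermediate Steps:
q(R, w) = R + 2*w
N(F, h) = 2*F/(-3 + 3*h) (N(F, h) = (F + F)/(h + (-3 + 2*h)) = (2*F)/(-3 + 3*h) = 2*F/(-3 + 3*h))
√(2150 + N(54, 35)) = √(2150 + (⅔)*54/(-1 + 35)) = √(2150 + (⅔)*54/34) = √(2150 + (⅔)*54*(1/34)) = √(2150 + 18/17) = √(36568/17) = 2*√155414/17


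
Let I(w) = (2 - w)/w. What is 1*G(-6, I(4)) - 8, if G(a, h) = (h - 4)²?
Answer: 49/4 ≈ 12.250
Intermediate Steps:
I(w) = (2 - w)/w
G(a, h) = (-4 + h)²
1*G(-6, I(4)) - 8 = 1*(-4 + (2 - 1*4)/4)² - 8 = 1*(-4 + (2 - 4)/4)² - 8 = 1*(-4 + (¼)*(-2))² - 8 = 1*(-4 - ½)² - 8 = 1*(-9/2)² - 8 = 1*(81/4) - 8 = 81/4 - 8 = 49/4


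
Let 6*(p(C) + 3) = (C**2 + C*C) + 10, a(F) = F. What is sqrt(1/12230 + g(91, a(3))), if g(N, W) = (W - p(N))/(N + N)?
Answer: I*sqrt(110982492530)/85610 ≈ 3.8914*I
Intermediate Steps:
p(C) = -4/3 + C**2/3 (p(C) = -3 + ((C**2 + C*C) + 10)/6 = -3 + ((C**2 + C**2) + 10)/6 = -3 + (2*C**2 + 10)/6 = -3 + (10 + 2*C**2)/6 = -3 + (5/3 + C**2/3) = -4/3 + C**2/3)
g(N, W) = (4/3 + W - N**2/3)/(2*N) (g(N, W) = (W - (-4/3 + N**2/3))/(N + N) = (W + (4/3 - N**2/3))/((2*N)) = (4/3 + W - N**2/3)*(1/(2*N)) = (4/3 + W - N**2/3)/(2*N))
sqrt(1/12230 + g(91, a(3))) = sqrt(1/12230 + (1/6)*(4 - 1*91**2 + 3*3)/91) = sqrt(1/12230 + (1/6)*(1/91)*(4 - 1*8281 + 9)) = sqrt(1/12230 + (1/6)*(1/91)*(4 - 8281 + 9)) = sqrt(1/12230 + (1/6)*(1/91)*(-8268)) = sqrt(1/12230 - 106/7) = sqrt(-1296373/85610) = I*sqrt(110982492530)/85610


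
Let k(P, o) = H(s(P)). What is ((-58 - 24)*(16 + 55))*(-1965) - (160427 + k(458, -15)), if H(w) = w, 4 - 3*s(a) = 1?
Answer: 11279802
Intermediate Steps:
s(a) = 1 (s(a) = 4/3 - ⅓*1 = 4/3 - ⅓ = 1)
k(P, o) = 1
((-58 - 24)*(16 + 55))*(-1965) - (160427 + k(458, -15)) = ((-58 - 24)*(16 + 55))*(-1965) - (160427 + 1) = -82*71*(-1965) - 1*160428 = -5822*(-1965) - 160428 = 11440230 - 160428 = 11279802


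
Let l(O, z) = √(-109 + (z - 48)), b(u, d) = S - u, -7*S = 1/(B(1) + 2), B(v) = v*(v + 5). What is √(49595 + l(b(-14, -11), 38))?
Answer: √(49595 + I*√119) ≈ 222.7 + 0.024*I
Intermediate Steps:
B(v) = v*(5 + v)
S = -1/56 (S = -1/(7*(1*(5 + 1) + 2)) = -1/(7*(1*6 + 2)) = -1/(7*(6 + 2)) = -⅐/8 = -⅐*⅛ = -1/56 ≈ -0.017857)
b(u, d) = -1/56 - u
l(O, z) = √(-157 + z) (l(O, z) = √(-109 + (-48 + z)) = √(-157 + z))
√(49595 + l(b(-14, -11), 38)) = √(49595 + √(-157 + 38)) = √(49595 + √(-119)) = √(49595 + I*√119)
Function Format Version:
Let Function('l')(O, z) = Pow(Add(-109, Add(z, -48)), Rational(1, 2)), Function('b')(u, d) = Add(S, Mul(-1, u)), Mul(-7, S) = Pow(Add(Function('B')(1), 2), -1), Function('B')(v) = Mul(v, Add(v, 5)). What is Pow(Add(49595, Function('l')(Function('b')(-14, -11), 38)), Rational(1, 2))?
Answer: Pow(Add(49595, Mul(I, Pow(119, Rational(1, 2)))), Rational(1, 2)) ≈ Add(222.70, Mul(0.024, I))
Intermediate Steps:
Function('B')(v) = Mul(v, Add(5, v))
S = Rational(-1, 56) (S = Mul(Rational(-1, 7), Pow(Add(Mul(1, Add(5, 1)), 2), -1)) = Mul(Rational(-1, 7), Pow(Add(Mul(1, 6), 2), -1)) = Mul(Rational(-1, 7), Pow(Add(6, 2), -1)) = Mul(Rational(-1, 7), Pow(8, -1)) = Mul(Rational(-1, 7), Rational(1, 8)) = Rational(-1, 56) ≈ -0.017857)
Function('b')(u, d) = Add(Rational(-1, 56), Mul(-1, u))
Function('l')(O, z) = Pow(Add(-157, z), Rational(1, 2)) (Function('l')(O, z) = Pow(Add(-109, Add(-48, z)), Rational(1, 2)) = Pow(Add(-157, z), Rational(1, 2)))
Pow(Add(49595, Function('l')(Function('b')(-14, -11), 38)), Rational(1, 2)) = Pow(Add(49595, Pow(Add(-157, 38), Rational(1, 2))), Rational(1, 2)) = Pow(Add(49595, Pow(-119, Rational(1, 2))), Rational(1, 2)) = Pow(Add(49595, Mul(I, Pow(119, Rational(1, 2)))), Rational(1, 2))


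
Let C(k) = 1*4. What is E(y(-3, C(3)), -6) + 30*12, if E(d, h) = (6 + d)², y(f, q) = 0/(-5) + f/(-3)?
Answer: 409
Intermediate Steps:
C(k) = 4
y(f, q) = -f/3 (y(f, q) = 0*(-⅕) + f*(-⅓) = 0 - f/3 = -f/3)
E(y(-3, C(3)), -6) + 30*12 = (6 - ⅓*(-3))² + 30*12 = (6 + 1)² + 360 = 7² + 360 = 49 + 360 = 409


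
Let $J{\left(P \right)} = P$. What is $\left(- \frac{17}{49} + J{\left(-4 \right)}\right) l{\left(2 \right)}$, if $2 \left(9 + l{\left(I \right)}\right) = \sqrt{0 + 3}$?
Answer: $\frac{1917}{49} - \frac{213 \sqrt{3}}{98} \approx 35.358$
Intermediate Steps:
$l{\left(I \right)} = -9 + \frac{\sqrt{3}}{2}$ ($l{\left(I \right)} = -9 + \frac{\sqrt{0 + 3}}{2} = -9 + \frac{\sqrt{3}}{2}$)
$\left(- \frac{17}{49} + J{\left(-4 \right)}\right) l{\left(2 \right)} = \left(- \frac{17}{49} - 4\right) \left(-9 + \frac{\sqrt{3}}{2}\right) = - \frac{213 \left(-9 + \frac{\sqrt{3}}{2}\right)}{49} = \frac{1917}{49} - \frac{213 \sqrt{3}}{98}$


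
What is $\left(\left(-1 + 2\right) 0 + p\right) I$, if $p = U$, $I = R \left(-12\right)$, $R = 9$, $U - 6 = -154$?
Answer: $15984$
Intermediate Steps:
$U = -148$ ($U = 6 - 154 = -148$)
$I = -108$ ($I = 9 \left(-12\right) = -108$)
$p = -148$
$\left(\left(-1 + 2\right) 0 + p\right) I = \left(\left(-1 + 2\right) 0 - 148\right) \left(-108\right) = \left(1 \cdot 0 - 148\right) \left(-108\right) = \left(0 - 148\right) \left(-108\right) = \left(-148\right) \left(-108\right) = 15984$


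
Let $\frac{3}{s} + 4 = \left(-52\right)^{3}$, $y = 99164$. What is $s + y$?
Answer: $\frac{13943648365}{140612} \approx 99164.0$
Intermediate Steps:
$s = - \frac{3}{140612}$ ($s = \frac{3}{-4 + \left(-52\right)^{3}} = \frac{3}{-4 - 140608} = \frac{3}{-140612} = 3 \left(- \frac{1}{140612}\right) = - \frac{3}{140612} \approx -2.1335 \cdot 10^{-5}$)
$s + y = - \frac{3}{140612} + 99164 = \frac{13943648365}{140612}$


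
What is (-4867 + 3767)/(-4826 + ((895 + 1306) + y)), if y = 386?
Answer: 1100/2239 ≈ 0.49129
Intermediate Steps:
(-4867 + 3767)/(-4826 + ((895 + 1306) + y)) = (-4867 + 3767)/(-4826 + ((895 + 1306) + 386)) = -1100/(-4826 + (2201 + 386)) = -1100/(-4826 + 2587) = -1100/(-2239) = -1100*(-1/2239) = 1100/2239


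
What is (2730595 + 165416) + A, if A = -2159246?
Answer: 736765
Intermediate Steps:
(2730595 + 165416) + A = (2730595 + 165416) - 2159246 = 2896011 - 2159246 = 736765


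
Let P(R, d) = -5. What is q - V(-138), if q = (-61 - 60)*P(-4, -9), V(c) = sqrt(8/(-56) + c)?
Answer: 605 - I*sqrt(6769)/7 ≈ 605.0 - 11.753*I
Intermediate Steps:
V(c) = sqrt(-1/7 + c) (V(c) = sqrt(8*(-1/56) + c) = sqrt(-1/7 + c))
q = 605 (q = (-61 - 60)*(-5) = -121*(-5) = 605)
q - V(-138) = 605 - sqrt(-7 + 49*(-138))/7 = 605 - sqrt(-7 - 6762)/7 = 605 - sqrt(-6769)/7 = 605 - I*sqrt(6769)/7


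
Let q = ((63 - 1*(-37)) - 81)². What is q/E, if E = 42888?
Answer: 361/42888 ≈ 0.0084173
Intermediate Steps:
q = 361 (q = ((63 + 37) - 81)² = (100 - 81)² = 19² = 361)
q/E = 361/42888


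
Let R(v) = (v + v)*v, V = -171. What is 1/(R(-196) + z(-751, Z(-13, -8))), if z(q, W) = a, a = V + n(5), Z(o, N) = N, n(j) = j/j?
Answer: 1/76662 ≈ 1.3044e-5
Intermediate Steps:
n(j) = 1
a = -170 (a = -171 + 1 = -170)
z(q, W) = -170
R(v) = 2*v**2 (R(v) = (2*v)*v = 2*v**2)
1/(R(-196) + z(-751, Z(-13, -8))) = 1/(2*(-196)**2 - 170) = 1/(2*38416 - 170) = 1/(76832 - 170) = 1/76662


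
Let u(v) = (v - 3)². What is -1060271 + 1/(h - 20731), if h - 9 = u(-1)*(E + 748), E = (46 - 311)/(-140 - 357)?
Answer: -4608465781455/4346498 ≈ -1.0603e+6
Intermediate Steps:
u(v) = (-3 + v)²
E = 265/497 (E = -265/(-497) = -265*(-1/497) = 265/497 ≈ 0.53320)
h = 5956809/497 (h = 9 + (-3 - 1)²*(265/497 + 748) = 9 + (-4)²*(372021/497) = 9 + 16*(372021/497) = 9 + 5952336/497 = 5956809/497 ≈ 11986.)
-1060271 + 1/(h - 20731) = -1060271 + 1/(5956809/497 - 20731) = -1060271 + 1/(-4346498/497) = -1060271 - 497/4346498 = -4608465781455/4346498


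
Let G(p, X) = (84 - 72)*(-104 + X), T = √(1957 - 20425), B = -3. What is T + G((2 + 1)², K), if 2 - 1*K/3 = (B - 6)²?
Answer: -4092 + 18*I*√57 ≈ -4092.0 + 135.9*I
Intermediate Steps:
T = 18*I*√57 (T = √(-18468) = 18*I*√57 ≈ 135.9*I)
K = -237 (K = 6 - 3*(-3 - 6)² = 6 - 3*(-9)² = 6 - 3*81 = 6 - 243 = -237)
G(p, X) = -1248 + 12*X (G(p, X) = 12*(-104 + X) = -1248 + 12*X)
T + G((2 + 1)², K) = 18*I*√57 + (-1248 + 12*(-237)) = 18*I*√57 + (-1248 - 2844) = 18*I*√57 - 4092 = -4092 + 18*I*√57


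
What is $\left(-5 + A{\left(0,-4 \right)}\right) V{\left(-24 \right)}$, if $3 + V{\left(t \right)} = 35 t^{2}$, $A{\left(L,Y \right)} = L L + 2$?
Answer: $-60471$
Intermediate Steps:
$A{\left(L,Y \right)} = 2 + L^{2}$ ($A{\left(L,Y \right)} = L^{2} + 2 = 2 + L^{2}$)
$V{\left(t \right)} = -3 + 35 t^{2}$
$\left(-5 + A{\left(0,-4 \right)}\right) V{\left(-24 \right)} = \left(-5 + \left(2 + 0^{2}\right)\right) \left(-3 + 35 \left(-24\right)^{2}\right) = \left(-5 + \left(2 + 0\right)\right) \left(-3 + 35 \cdot 576\right) = \left(-5 + 2\right) \left(-3 + 20160\right) = \left(-3\right) 20157 = -60471$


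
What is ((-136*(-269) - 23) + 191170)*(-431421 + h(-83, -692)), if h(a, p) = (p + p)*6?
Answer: -100139013975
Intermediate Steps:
h(a, p) = 12*p (h(a, p) = (2*p)*6 = 12*p)
((-136*(-269) - 23) + 191170)*(-431421 + h(-83, -692)) = ((-136*(-269) - 23) + 191170)*(-431421 + 12*(-692)) = ((36584 - 23) + 191170)*(-431421 - 8304) = (36561 + 191170)*(-439725) = 227731*(-439725) = -100139013975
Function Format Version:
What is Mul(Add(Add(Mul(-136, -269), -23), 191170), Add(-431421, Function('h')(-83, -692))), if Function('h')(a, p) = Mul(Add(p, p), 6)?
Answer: -100139013975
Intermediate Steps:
Function('h')(a, p) = Mul(12, p) (Function('h')(a, p) = Mul(Mul(2, p), 6) = Mul(12, p))
Mul(Add(Add(Mul(-136, -269), -23), 191170), Add(-431421, Function('h')(-83, -692))) = Mul(Add(Add(Mul(-136, -269), -23), 191170), Add(-431421, Mul(12, -692))) = Mul(Add(Add(36584, -23), 191170), Add(-431421, -8304)) = Mul(Add(36561, 191170), -439725) = Mul(227731, -439725) = -100139013975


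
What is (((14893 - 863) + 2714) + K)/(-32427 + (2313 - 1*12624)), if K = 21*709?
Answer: -31633/42738 ≈ -0.74016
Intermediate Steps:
K = 14889
(((14893 - 863) + 2714) + K)/(-32427 + (2313 - 1*12624)) = (((14893 - 863) + 2714) + 14889)/(-32427 + (2313 - 1*12624)) = ((14030 + 2714) + 14889)/(-32427 + (2313 - 12624)) = (16744 + 14889)/(-32427 - 10311) = 31633/(-42738) = 31633*(-1/42738) = -31633/42738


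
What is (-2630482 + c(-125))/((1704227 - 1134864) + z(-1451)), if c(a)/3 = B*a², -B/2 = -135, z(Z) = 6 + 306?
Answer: 10025768/569675 ≈ 17.599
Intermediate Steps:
z(Z) = 312
B = 270 (B = -2*(-135) = 270)
c(a) = 810*a² (c(a) = 3*(270*a²) = 810*a²)
(-2630482 + c(-125))/((1704227 - 1134864) + z(-1451)) = (-2630482 + 810*(-125)²)/((1704227 - 1134864) + 312) = (-2630482 + 810*15625)/(569363 + 312) = (-2630482 + 12656250)/569675 = 10025768*(1/569675) = 10025768/569675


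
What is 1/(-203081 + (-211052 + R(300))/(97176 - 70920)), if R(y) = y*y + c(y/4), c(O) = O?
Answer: -26256/5332215713 ≈ -4.9240e-6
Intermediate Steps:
R(y) = y² + y/4 (R(y) = y*y + y/4 = y² + y*(¼) = y² + y/4)
1/(-203081 + (-211052 + R(300))/(97176 - 70920)) = 1/(-203081 + (-211052 + 300*(¼ + 300))/(97176 - 70920)) = 1/(-203081 + (-211052 + 300*(1201/4))/26256) = 1/(-203081 + (-211052 + 90075)*(1/26256)) = 1/(-203081 - 120977*1/26256) = 1/(-203081 - 120977/26256) = 1/(-5332215713/26256) = -26256/5332215713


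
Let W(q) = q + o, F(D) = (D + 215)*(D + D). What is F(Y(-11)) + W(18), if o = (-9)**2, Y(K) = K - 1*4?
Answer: -5901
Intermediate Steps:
Y(K) = -4 + K (Y(K) = K - 4 = -4 + K)
F(D) = 2*D*(215 + D) (F(D) = (215 + D)*(2*D) = 2*D*(215 + D))
o = 81
W(q) = 81 + q (W(q) = q + 81 = 81 + q)
F(Y(-11)) + W(18) = 2*(-4 - 11)*(215 + (-4 - 11)) + (81 + 18) = 2*(-15)*(215 - 15) + 99 = 2*(-15)*200 + 99 = -6000 + 99 = -5901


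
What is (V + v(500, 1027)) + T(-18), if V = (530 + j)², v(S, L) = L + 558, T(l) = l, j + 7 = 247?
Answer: 594467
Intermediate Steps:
j = 240 (j = -7 + 247 = 240)
v(S, L) = 558 + L
V = 592900 (V = (530 + 240)² = 770² = 592900)
(V + v(500, 1027)) + T(-18) = (592900 + (558 + 1027)) - 18 = (592900 + 1585) - 18 = 594485 - 18 = 594467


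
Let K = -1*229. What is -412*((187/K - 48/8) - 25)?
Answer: 3001832/229 ≈ 13108.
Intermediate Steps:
K = -229
-412*((187/K - 48/8) - 25) = -412*((187/(-229) - 48/8) - 25) = -412*((187*(-1/229) - 48*1/8) - 25) = -412*((-187/229 - 6) - 25) = -412*(-1561/229 - 25) = -412*(-7286/229) = 3001832/229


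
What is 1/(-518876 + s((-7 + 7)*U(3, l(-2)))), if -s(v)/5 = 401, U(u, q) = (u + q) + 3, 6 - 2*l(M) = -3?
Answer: -1/520881 ≈ -1.9198e-6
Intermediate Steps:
l(M) = 9/2 (l(M) = 3 - ½*(-3) = 3 + 3/2 = 9/2)
U(u, q) = 3 + q + u (U(u, q) = (q + u) + 3 = 3 + q + u)
s(v) = -2005 (s(v) = -5*401 = -2005)
1/(-518876 + s((-7 + 7)*U(3, l(-2)))) = 1/(-518876 - 2005) = 1/(-520881) = -1/520881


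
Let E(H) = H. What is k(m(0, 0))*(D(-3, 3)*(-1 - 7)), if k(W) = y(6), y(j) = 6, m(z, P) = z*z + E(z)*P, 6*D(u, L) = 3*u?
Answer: 72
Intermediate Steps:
D(u, L) = u/2 (D(u, L) = (3*u)/6 = u/2)
m(z, P) = z² + P*z (m(z, P) = z*z + z*P = z² + P*z)
k(W) = 6
k(m(0, 0))*(D(-3, 3)*(-1 - 7)) = 6*(((½)*(-3))*(-1 - 7)) = 6*(-3/2*(-8)) = 6*12 = 72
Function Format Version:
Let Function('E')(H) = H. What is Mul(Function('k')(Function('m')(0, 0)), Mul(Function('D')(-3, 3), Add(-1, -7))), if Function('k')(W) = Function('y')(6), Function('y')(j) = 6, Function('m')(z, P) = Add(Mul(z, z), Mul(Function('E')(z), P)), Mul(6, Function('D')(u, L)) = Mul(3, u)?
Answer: 72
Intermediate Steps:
Function('D')(u, L) = Mul(Rational(1, 2), u) (Function('D')(u, L) = Mul(Rational(1, 6), Mul(3, u)) = Mul(Rational(1, 2), u))
Function('m')(z, P) = Add(Pow(z, 2), Mul(P, z)) (Function('m')(z, P) = Add(Mul(z, z), Mul(z, P)) = Add(Pow(z, 2), Mul(P, z)))
Function('k')(W) = 6
Mul(Function('k')(Function('m')(0, 0)), Mul(Function('D')(-3, 3), Add(-1, -7))) = Mul(6, Mul(Mul(Rational(1, 2), -3), Add(-1, -7))) = Mul(6, Mul(Rational(-3, 2), -8)) = Mul(6, 12) = 72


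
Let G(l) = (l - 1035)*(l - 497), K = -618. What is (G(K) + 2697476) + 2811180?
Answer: 7351751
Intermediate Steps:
G(l) = (-1035 + l)*(-497 + l)
(G(K) + 2697476) + 2811180 = ((514395 + (-618)² - 1532*(-618)) + 2697476) + 2811180 = ((514395 + 381924 + 946776) + 2697476) + 2811180 = (1843095 + 2697476) + 2811180 = 4540571 + 2811180 = 7351751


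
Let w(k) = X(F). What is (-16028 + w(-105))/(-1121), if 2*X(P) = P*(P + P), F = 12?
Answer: 836/59 ≈ 14.169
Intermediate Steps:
X(P) = P² (X(P) = (P*(P + P))/2 = (P*(2*P))/2 = (2*P²)/2 = P²)
w(k) = 144 (w(k) = 12² = 144)
(-16028 + w(-105))/(-1121) = (-16028 + 144)/(-1121) = -15884*(-1/1121) = 836/59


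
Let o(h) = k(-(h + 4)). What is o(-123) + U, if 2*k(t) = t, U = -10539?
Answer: -20959/2 ≈ -10480.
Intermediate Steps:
k(t) = t/2
o(h) = -2 - h/2 (o(h) = (-(h + 4))/2 = (-(4 + h))/2 = (-4 - h)/2 = -2 - h/2)
o(-123) + U = (-2 - ½*(-123)) - 10539 = (-2 + 123/2) - 10539 = 119/2 - 10539 = -20959/2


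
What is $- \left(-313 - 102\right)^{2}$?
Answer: $-172225$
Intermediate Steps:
$- \left(-313 - 102\right)^{2} = - \left(-415\right)^{2} = \left(-1\right) 172225 = -172225$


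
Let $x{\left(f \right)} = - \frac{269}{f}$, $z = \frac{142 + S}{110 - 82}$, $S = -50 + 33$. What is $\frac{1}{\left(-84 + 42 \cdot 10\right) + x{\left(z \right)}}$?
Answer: $\frac{125}{34468} \approx 0.0036266$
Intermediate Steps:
$S = -17$
$z = \frac{125}{28}$ ($z = \frac{142 - 17}{110 - 82} = \frac{125}{28} \approx 4.4643$)
$\frac{1}{\left(-84 + 42 \cdot 10\right) + x{\left(z \right)}} = \frac{1}{\left(-84 + 42 \cdot 10\right) - \frac{269}{\frac{125}{28}}} = \frac{1}{\left(-84 + 420\right) - \frac{7532}{125}} = \frac{1}{336 - \frac{7532}{125}} = \frac{1}{\frac{34468}{125}} = \frac{125}{34468}$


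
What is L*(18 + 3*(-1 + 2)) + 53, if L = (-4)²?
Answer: 389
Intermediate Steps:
L = 16
L*(18 + 3*(-1 + 2)) + 53 = 16*(18 + 3*(-1 + 2)) + 53 = 16*(18 + 3*1) + 53 = 16*(18 + 3) + 53 = 16*21 + 53 = 336 + 53 = 389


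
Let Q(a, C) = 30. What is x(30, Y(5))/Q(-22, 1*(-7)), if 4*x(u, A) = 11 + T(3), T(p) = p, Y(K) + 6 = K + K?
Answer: 7/60 ≈ 0.11667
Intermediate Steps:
Y(K) = -6 + 2*K (Y(K) = -6 + (K + K) = -6 + 2*K)
x(u, A) = 7/2 (x(u, A) = (11 + 3)/4 = (¼)*14 = 7/2)
x(30, Y(5))/Q(-22, 1*(-7)) = (7/2)/30 = (7/2)*(1/30) = 7/60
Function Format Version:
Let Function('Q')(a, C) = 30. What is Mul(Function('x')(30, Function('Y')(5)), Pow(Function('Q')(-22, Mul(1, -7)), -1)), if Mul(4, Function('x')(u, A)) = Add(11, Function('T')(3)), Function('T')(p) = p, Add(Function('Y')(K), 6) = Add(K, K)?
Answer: Rational(7, 60) ≈ 0.11667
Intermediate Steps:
Function('Y')(K) = Add(-6, Mul(2, K)) (Function('Y')(K) = Add(-6, Add(K, K)) = Add(-6, Mul(2, K)))
Function('x')(u, A) = Rational(7, 2) (Function('x')(u, A) = Mul(Rational(1, 4), Add(11, 3)) = Mul(Rational(1, 4), 14) = Rational(7, 2))
Mul(Function('x')(30, Function('Y')(5)), Pow(Function('Q')(-22, Mul(1, -7)), -1)) = Mul(Rational(7, 2), Pow(30, -1)) = Mul(Rational(7, 2), Rational(1, 30)) = Rational(7, 60)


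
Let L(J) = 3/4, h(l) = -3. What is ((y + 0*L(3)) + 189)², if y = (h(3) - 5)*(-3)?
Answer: 45369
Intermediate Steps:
L(J) = ¾ (L(J) = 3*(¼) = ¾)
y = 24 (y = (-3 - 5)*(-3) = -8*(-3) = 24)
((y + 0*L(3)) + 189)² = ((24 + 0*(¾)) + 189)² = ((24 + 0) + 189)² = (24 + 189)² = 213² = 45369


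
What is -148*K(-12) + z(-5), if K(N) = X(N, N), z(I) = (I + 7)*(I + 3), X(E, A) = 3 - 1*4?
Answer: 144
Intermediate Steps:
X(E, A) = -1 (X(E, A) = 3 - 4 = -1)
z(I) = (3 + I)*(7 + I) (z(I) = (7 + I)*(3 + I) = (3 + I)*(7 + I))
K(N) = -1
-148*K(-12) + z(-5) = -148*(-1) + (21 + (-5)² + 10*(-5)) = 148 + (21 + 25 - 50) = 148 - 4 = 144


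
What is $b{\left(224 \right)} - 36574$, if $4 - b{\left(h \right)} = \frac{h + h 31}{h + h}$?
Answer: $-36586$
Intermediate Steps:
$b{\left(h \right)} = -12$ ($b{\left(h \right)} = 4 - \frac{h + h 31}{h + h} = 4 - \frac{h + 31 h}{2 h} = 4 - 32 h \frac{1}{2 h} = 4 - 16 = -12$)
$b{\left(224 \right)} - 36574 = -12 - 36574 = -36586$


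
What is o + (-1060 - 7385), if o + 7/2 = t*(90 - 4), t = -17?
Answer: -19821/2 ≈ -9910.5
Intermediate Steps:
o = -2931/2 (o = -7/2 - 17*(90 - 4) = -7/2 - 17*86 = -7/2 - 1462 = -2931/2 ≈ -1465.5)
o + (-1060 - 7385) = -2931/2 + (-1060 - 7385) = -2931/2 - 8445 = -19821/2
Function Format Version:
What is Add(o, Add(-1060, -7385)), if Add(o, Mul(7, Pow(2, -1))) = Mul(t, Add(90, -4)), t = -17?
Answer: Rational(-19821, 2) ≈ -9910.5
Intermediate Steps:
o = Rational(-2931, 2) (o = Add(Rational(-7, 2), Mul(-17, Add(90, -4))) = Add(Rational(-7, 2), Mul(-17, 86)) = Add(Rational(-7, 2), -1462) = Rational(-2931, 2) ≈ -1465.5)
Add(o, Add(-1060, -7385)) = Add(Rational(-2931, 2), Add(-1060, -7385)) = Add(Rational(-2931, 2), -8445) = Rational(-19821, 2)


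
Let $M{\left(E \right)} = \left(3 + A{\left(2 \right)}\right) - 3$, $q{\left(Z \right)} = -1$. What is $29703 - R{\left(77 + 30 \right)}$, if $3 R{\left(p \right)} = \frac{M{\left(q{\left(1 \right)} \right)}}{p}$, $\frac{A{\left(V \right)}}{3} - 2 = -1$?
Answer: $\frac{3178220}{107} \approx 29703.0$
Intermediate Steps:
$A{\left(V \right)} = 3$ ($A{\left(V \right)} = 6 + 3 \left(-1\right) = 6 - 3 = 3$)
$M{\left(E \right)} = 3$ ($M{\left(E \right)} = \left(3 + 3\right) - 3 = 6 - 3 = 3$)
$R{\left(p \right)} = \frac{1}{p}$ ($R{\left(p \right)} = \frac{3 \frac{1}{p}}{3} = \frac{1}{p}$)
$29703 - R{\left(77 + 30 \right)} = 29703 - \frac{1}{77 + 30} = 29703 - \frac{1}{107} = \frac{3178220}{107}$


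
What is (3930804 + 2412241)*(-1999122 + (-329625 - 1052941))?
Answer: -21450199159960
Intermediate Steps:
(3930804 + 2412241)*(-1999122 + (-329625 - 1052941)) = 6343045*(-1999122 - 1382566) = 6343045*(-3381688) = -21450199159960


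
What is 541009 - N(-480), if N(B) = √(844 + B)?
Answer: 541009 - 2*√91 ≈ 5.4099e+5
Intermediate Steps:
541009 - N(-480) = 541009 - √(844 - 480) = 541009 - √364 = 541009 - 2*√91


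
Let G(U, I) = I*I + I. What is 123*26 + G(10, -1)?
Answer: 3198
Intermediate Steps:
G(U, I) = I + I² (G(U, I) = I² + I = I + I²)
123*26 + G(10, -1) = 123*26 - (1 - 1) = 3198 - 1*0 = 3198 + 0 = 3198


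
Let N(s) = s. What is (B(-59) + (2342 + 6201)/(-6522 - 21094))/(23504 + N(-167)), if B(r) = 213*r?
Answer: -347058815/644474592 ≈ -0.53851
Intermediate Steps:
(B(-59) + (2342 + 6201)/(-6522 - 21094))/(23504 + N(-167)) = (213*(-59) + (2342 + 6201)/(-6522 - 21094))/(23504 - 167) = (-12567 + 8543/(-27616))/23337 = (-12567 + 8543*(-1/27616))*(1/23337) = (-12567 - 8543/27616)*(1/23337) = -347058815/27616*1/23337 = -347058815/644474592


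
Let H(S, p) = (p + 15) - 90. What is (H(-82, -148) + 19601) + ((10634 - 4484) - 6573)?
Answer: 18955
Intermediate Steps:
H(S, p) = -75 + p (H(S, p) = (15 + p) - 90 = -75 + p)
(H(-82, -148) + 19601) + ((10634 - 4484) - 6573) = ((-75 - 148) + 19601) + ((10634 - 4484) - 6573) = (-223 + 19601) + (6150 - 6573) = 19378 - 423 = 18955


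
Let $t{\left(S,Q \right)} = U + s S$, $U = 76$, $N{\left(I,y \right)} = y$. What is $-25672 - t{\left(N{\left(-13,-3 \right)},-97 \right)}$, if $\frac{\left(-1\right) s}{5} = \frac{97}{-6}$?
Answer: $- \frac{51011}{2} \approx -25506.0$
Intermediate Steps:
$s = \frac{485}{6}$ ($s = - 5 \frac{97}{-6} = - 5 \cdot 97 \left(- \frac{1}{6}\right) = \left(-5\right) \left(- \frac{97}{6}\right) = \frac{485}{6} \approx 80.833$)
$t{\left(S,Q \right)} = 76 + \frac{485 S}{6}$
$-25672 - t{\left(N{\left(-13,-3 \right)},-97 \right)} = -25672 - \left(76 + \frac{485}{6} \left(-3\right)\right) = -25672 - \left(76 - \frac{485}{2}\right) = -25672 - - \frac{333}{2} = -25672 + \frac{333}{2} = - \frac{51011}{2}$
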